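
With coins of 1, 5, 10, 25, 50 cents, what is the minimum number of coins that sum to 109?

109 = 2×50 + 1×5 + 4×1
Total coins = 2 + 1 + 4 = 7

7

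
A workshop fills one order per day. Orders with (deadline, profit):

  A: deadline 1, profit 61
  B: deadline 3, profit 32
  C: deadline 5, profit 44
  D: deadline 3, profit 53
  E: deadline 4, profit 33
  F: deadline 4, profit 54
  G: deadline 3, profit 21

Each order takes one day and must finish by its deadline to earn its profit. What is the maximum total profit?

Take jobs in profit order; each goes to the latest open slot no later than its deadline.
Profit order: A=61 F=54 D=53 C=44 E=33 B=32 G=21
Assign: A→slot 1, F→slot 4, D→slot 3, C→slot 5, E→slot 2, B skipped, G skipped.
Slots: [1:A] [2:E] [3:D] [4:F] [5:C]
Profit = 61 + 33 + 53 + 54 + 44 = 245

245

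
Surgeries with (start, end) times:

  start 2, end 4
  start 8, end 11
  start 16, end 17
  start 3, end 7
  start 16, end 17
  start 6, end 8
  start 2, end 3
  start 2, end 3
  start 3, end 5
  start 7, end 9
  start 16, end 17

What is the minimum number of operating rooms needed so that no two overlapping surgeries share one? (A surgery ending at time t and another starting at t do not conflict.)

The answer is the maximum number of intervals overlapping at any instant.
Events (time:±→running): 2:+→1 2:+→2 2:+→3 … peak 3.

3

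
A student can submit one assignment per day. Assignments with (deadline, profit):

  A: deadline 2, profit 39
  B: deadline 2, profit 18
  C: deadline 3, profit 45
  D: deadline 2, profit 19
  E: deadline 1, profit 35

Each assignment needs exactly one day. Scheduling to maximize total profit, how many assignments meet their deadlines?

Sort by profit descending; place each in the latest free slot ≤ its deadline.
Profit order: C=45 A=39 E=35 D=19 B=18
Assign: C→slot 3, A→slot 2, E→slot 1, D skipped, B skipped.
Slots: [1:E] [2:A] [3:C]
3 of 5 scheduled.

3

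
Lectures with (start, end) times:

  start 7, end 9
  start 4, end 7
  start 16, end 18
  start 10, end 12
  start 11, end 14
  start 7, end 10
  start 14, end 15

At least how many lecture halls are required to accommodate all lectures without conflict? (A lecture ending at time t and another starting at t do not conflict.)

Events (time:±→running): 4:+→1 7:-→0 7:+→1 7:+→2 … peak 2.

2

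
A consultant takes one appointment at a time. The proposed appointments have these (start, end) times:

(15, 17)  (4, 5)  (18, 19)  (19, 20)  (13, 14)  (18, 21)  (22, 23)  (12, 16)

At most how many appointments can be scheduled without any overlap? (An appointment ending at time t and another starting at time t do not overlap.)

Greedy by earliest finish: after sorting by end time, pick each interval compatible with the last pick.
Sorted by end: (4,5)  (13,14)  (12,16)  (15,17)  (18,19)  (19,20)  (18,21)  (22,23)
take (4,5); take (13,14); take (15,17); take (18,19); take (19,20); take (22,23).
Selected 6 appointments.

6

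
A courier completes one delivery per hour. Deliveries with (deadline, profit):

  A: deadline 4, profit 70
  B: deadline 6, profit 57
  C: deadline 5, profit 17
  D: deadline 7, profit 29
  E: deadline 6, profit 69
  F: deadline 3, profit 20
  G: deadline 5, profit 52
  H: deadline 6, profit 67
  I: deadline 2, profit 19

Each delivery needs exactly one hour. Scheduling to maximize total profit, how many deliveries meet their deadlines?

7

Sort by profit descending; place each in the latest free slot ≤ its deadline.
By profit: A(d4,70), E(d6,69), H(d6,67), B(d6,57), G(d5,52), D(d7,29), F(d3,20), I(d2,19), C(d5,17)
A→slot 4; E→slot 6; H→slot 5; B→slot 3; G→slot 2; D→slot 7; F→slot 1; I skipped; C skipped.
7 of 9 scheduled.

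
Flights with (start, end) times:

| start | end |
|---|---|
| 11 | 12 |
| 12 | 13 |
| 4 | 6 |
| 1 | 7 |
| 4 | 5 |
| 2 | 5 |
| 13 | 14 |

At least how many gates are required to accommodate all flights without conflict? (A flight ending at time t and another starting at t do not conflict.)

Count concurrent intervals with a sweep; the peak is the room count.
starts: [1, 2, 4, 4, 11, 12, 13]
ends:   [5, 5, 6, 7, 12, 13, 14]
s1→1 s2→2 s4→3 s4→4  — peak 4.

4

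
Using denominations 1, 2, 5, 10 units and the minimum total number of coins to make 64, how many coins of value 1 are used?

Greedy: take as many of the largest coin as possible, then repeat with the remainder.
64 − 6×10→4 − 2×2→0
Count of 1: 0

0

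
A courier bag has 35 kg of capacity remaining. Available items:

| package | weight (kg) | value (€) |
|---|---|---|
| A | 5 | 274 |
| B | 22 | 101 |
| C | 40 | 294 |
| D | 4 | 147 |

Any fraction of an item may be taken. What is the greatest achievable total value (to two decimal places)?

612.10

Order: A (274/5=54.80) > D (147/4=36.75) > C (294/40=7.35) > B (101/22=4.59)
Fill: take A (5 @ 274) → take D (4 @ 147) → take 26/40 of C → 191.10; 35/35 used.
Total value = 612.10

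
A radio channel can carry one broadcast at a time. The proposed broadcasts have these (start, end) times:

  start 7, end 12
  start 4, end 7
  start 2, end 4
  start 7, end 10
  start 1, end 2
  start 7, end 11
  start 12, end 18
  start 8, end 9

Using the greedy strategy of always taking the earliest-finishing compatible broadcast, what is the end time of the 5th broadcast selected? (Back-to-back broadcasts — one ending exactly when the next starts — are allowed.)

18

Greedy by earliest finish: after sorting by end time, pick each interval compatible with the last pick.
Sorted by end: (1,2)  (2,4)  (4,7)  (8,9)  (7,10)  (7,11)  (7,12)  (12,18)
take (1,2); take (2,4); take (4,7); take (8,9); skip (7,10); take (12,18).
Selected: (1,2) (2,4) (4,7) (8,9) (12,18)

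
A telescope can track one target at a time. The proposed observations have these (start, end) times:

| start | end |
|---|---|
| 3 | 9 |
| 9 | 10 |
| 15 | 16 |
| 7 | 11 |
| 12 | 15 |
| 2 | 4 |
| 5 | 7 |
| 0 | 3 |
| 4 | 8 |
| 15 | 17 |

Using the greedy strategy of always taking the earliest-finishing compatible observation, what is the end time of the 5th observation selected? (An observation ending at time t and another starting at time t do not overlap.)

16

Greedy by earliest finish: after sorting by end time, pick each interval compatible with the last pick.
Sorted by end: (0,3)  (2,4)  (5,7)  (4,8)  (3,9)  (9,10)  (7,11)  (12,15)  (15,16)  (15,17)
take (0,3); skip (2,4); take (5,7); take (9,10); take (12,15); take (15,16).
Selected: (0,3) (5,7) (9,10) (12,15) (15,16)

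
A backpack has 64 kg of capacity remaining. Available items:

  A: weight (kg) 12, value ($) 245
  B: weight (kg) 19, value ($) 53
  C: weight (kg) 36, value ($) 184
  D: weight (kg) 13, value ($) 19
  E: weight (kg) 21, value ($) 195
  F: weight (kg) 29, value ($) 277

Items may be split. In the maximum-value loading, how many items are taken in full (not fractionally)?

Greedy by value/weight ratio, highest first.
Ratios (sorted): A 20.42, F 9.55, E 9.29, C 5.11, B 2.79, D 1.46
take A (12 @ 245); take F (29 @ 277); take E (21 @ 195); take 2/36 of C → 10.22. Capacity used 64/64.
3 item(s) taken whole; one partial (take 2/36 of C).

3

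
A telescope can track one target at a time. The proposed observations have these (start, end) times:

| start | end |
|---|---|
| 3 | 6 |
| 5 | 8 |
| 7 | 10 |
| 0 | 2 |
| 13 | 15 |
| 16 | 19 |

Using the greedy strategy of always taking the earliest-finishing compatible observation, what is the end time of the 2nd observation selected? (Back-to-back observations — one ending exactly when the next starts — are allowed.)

6

Greedy by earliest finish: after sorting by end time, pick each interval compatible with the last pick.
By end time: (0,2), (3,6), (5,8), (7,10), (13,15), (16,19).
Pick (0,2); next start ≥ 2 → (3,6); next start ≥ 6 → (7,10); next start ≥ 10 → (13,15); next start ≥ 15 → (16,19).
Selected: (0,2) (3,6) (7,10) (13,15) (16,19)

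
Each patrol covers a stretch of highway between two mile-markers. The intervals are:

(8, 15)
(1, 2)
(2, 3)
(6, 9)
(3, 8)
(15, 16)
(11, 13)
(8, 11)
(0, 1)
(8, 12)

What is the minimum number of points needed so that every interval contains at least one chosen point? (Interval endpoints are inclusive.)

Sorted: [0,1] [1,2] [2,3] [3,8] [6,9] [8,11] [8,12] [11,13] [8,15] [15,16]
{[0,1],[1,2]} hit by 1; {[2,3],[3,8]} hit by 3; {[6,9],[8,11],[8,12]} hit by 9; {[11,13],[8,15]} hit by 13; {[15,16]} hit by 16.
Points: 1, 3, 9, 13, 16 (5 total).

5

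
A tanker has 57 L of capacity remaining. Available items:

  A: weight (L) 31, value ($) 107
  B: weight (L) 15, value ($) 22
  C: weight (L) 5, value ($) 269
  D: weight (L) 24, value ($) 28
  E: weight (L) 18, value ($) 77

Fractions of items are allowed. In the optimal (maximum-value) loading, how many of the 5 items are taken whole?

3

Sort by value per unit weight and fill in that order.
Ratios (sorted): C 53.80, E 4.28, A 3.45, B 1.47, D 1.17
take C (5 @ 269); take E (18 @ 77); take A (31 @ 107); take 3/15 of B → 4.40. Capacity used 57/57.
3 item(s) taken whole; one partial (take 3/15 of B).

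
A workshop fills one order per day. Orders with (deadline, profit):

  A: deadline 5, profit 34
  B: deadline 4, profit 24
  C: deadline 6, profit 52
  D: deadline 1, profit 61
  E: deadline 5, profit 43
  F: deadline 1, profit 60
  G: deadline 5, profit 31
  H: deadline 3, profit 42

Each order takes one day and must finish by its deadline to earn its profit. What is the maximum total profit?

Sort by profit descending; place each in the latest free slot ≤ its deadline.
Profit order: D=61 F=60 C=52 E=43 H=42 A=34 G=31 B=24
Assign: D→slot 1, F skipped, C→slot 6, E→slot 5, H→slot 3, A→slot 4, G→slot 2, B skipped.
Slots: [1:D] [2:G] [3:H] [4:A] [5:E] [6:C]
Profit = 61 + 31 + 42 + 34 + 43 + 52 = 263

263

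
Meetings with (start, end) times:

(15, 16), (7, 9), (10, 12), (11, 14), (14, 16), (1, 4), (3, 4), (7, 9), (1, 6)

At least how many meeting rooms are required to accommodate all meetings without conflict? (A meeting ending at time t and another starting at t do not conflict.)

3

The answer is the maximum number of intervals overlapping at any instant.
starts: [1, 1, 3, 7, 7, 10, 11, 14, 15]
ends:   [4, 4, 6, 9, 9, 12, 14, 16, 16]
s1→1 s1→2 s3→3  — peak 3.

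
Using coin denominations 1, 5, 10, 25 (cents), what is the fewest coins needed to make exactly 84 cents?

Greedy: take as many of the largest coin as possible, then repeat with the remainder.
84 − 3×25→9 − 1×5→4 − 4×1→0
Total coins = 3 + 1 + 4 = 8

8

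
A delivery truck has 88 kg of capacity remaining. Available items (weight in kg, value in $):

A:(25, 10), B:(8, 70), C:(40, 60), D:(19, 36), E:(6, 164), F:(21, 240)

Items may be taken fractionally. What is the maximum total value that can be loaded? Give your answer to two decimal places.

Ratios (sorted): E 27.33, F 11.43, B 8.75, D 1.89, C 1.50, A 0.40
take E (6 @ 164); take F (21 @ 240); take B (8 @ 70); take D (19 @ 36); take 34/40 of C → 51.00. Capacity used 88/88.
Total value = 561.00

561.00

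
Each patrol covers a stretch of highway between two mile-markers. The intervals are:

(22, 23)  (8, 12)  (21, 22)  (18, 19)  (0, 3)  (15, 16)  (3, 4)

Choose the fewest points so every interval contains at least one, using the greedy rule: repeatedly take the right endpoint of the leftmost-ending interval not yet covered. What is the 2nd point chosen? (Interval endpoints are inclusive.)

12

Process intervals by earliest right end; each time one isn't hit yet, stab at its right endpoint.
By right end: [0,3]  [3,4]  [8,12]  [15,16]  [18,19]  [21,22]  [22,23]
[0,3] uncovered → point at 3; [8,12] uncovered → point at 12; [15,16] uncovered → point at 16; [18,19] uncovered → point at 19; [21,22] uncovered → point at 22.
Points: 3, 12, 16, 19, 22 (5 total).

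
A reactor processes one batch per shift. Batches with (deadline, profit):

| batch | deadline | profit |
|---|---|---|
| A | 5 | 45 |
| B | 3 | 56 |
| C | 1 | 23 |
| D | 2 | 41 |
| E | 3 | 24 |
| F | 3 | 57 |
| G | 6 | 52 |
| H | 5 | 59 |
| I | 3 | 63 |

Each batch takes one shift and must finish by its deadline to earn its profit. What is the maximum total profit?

332

Profit order: I=63 H=59 F=57 B=56 G=52 A=45 D=41 E=24 C=23
Assign: I→slot 3, H→slot 5, F→slot 2, B→slot 1, G→slot 6, A→slot 4, D skipped, E skipped, C skipped.
Slots: [1:B] [2:F] [3:I] [4:A] [5:H] [6:G]
Profit = 56 + 57 + 63 + 45 + 59 + 52 = 332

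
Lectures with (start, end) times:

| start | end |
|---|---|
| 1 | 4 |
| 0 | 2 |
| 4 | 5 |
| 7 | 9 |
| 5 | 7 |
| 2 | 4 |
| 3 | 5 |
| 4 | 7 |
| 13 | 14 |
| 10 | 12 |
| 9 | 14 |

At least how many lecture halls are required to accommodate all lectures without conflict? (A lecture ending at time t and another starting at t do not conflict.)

3

starts: [0, 1, 2, 3, 4, 4, 5, 7, 9, 10, 13]
ends:   [2, 4, 4, 5, 5, 7, 7, 9, 12, 14, 14]
s0→1 s1→2 e2→1 s2→2 s3→3  — peak 3.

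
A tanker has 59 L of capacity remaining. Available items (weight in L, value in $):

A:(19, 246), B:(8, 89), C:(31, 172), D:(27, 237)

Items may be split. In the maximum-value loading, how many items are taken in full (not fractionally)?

Order: A (246/19=12.95) > B (89/8=11.12) > D (237/27=8.78) > C (172/31=5.55)
Fill: take A (19 @ 246) → take B (8 @ 89) → take D (27 @ 237) → take 5/31 of C → 27.74; 59/59 used.
3 item(s) taken whole; one partial (take 5/31 of C).

3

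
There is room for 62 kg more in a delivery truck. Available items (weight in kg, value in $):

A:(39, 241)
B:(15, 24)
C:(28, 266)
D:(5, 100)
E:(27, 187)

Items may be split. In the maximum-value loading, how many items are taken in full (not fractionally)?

3

Greedy by value/weight ratio, highest first.
Order: D (100/5=20.00) > C (266/28=9.50) > E (187/27=6.93) > A (241/39=6.18) > B (24/15=1.60)
Fill: take D (5 @ 100) → take C (28 @ 266) → take E (27 @ 187) → take 2/39 of A → 12.36; 62/62 used.
3 item(s) taken whole; one partial (take 2/39 of A).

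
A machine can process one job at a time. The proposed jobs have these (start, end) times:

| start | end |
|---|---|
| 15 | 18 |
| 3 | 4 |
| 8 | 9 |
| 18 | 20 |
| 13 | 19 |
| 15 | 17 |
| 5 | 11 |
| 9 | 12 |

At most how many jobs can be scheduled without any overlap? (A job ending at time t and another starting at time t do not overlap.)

5

Sorted by end: (3,4)  (8,9)  (5,11)  (9,12)  (15,17)  (15,18)  (13,19)  (18,20)
take (3,4); take (8,9); take (9,12); take (15,17); skip (13,19); take (18,20).
Selected 5 jobs.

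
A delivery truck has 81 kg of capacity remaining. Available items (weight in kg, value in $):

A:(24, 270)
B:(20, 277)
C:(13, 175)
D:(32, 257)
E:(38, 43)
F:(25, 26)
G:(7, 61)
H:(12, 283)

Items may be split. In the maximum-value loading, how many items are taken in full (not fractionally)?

5

Sort by value per unit weight and fill in that order.
Ratios (sorted): H 23.58, B 13.85, C 13.46, A 11.25, G 8.71, D 8.03, E 1.13, F 1.04
take H (12 @ 283); take B (20 @ 277); take C (13 @ 175); take A (24 @ 270); take G (7 @ 61); take 5/32 of D → 40.16. Capacity used 81/81.
5 item(s) taken whole; one partial (take 5/32 of D).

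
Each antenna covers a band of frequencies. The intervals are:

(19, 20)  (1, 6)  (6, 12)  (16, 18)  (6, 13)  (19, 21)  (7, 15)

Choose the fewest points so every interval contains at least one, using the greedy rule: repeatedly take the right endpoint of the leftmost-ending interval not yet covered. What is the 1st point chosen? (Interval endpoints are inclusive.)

Sort by right endpoint; whenever an interval is uncovered, place a point at its right end.
By right end: [1,6]  [6,12]  [6,13]  [7,15]  [16,18]  [19,20]  [19,21]
[1,6] uncovered → point at 6; [7,15] uncovered → point at 15; [16,18] uncovered → point at 18; [19,20] uncovered → point at 20.
Points: 6, 15, 18, 20 (4 total).

6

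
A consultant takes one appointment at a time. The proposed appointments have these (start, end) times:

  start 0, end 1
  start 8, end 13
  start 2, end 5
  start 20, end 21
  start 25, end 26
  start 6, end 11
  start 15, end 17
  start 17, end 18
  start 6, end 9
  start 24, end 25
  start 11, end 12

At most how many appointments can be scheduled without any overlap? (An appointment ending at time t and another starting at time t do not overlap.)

Sorted by end: (0,1)  (2,5)  (6,9)  (6,11)  (11,12)  (8,13)  (15,17)  (17,18)  (20,21)  (24,25)  (25,26)
take (0,1); take (2,5); take (6,9); take (11,12); take (15,17); take (17,18); take (20,21); take (24,25); take (25,26).
Selected 9 appointments.

9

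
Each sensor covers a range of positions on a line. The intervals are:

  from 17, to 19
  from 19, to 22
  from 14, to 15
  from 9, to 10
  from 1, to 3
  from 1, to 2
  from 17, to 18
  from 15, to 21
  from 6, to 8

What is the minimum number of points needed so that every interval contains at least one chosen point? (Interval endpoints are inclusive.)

6

By right end: [1,2]  [1,3]  [6,8]  [9,10]  [14,15]  [17,18]  [17,19]  [15,21]  [19,22]
[1,2] uncovered → point at 2; [6,8] uncovered → point at 8; [9,10] uncovered → point at 10; [14,15] uncovered → point at 15; [17,18] uncovered → point at 18; [19,22] uncovered → point at 22.
Points: 2, 8, 10, 15, 18, 22 (6 total).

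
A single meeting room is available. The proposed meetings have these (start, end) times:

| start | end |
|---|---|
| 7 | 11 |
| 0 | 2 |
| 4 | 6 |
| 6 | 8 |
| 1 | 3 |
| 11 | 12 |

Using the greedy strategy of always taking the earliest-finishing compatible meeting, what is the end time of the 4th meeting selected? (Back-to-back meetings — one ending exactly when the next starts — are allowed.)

12

Sorted by end: (0,2)  (1,3)  (4,6)  (6,8)  (7,11)  (11,12)
take (0,2); skip (1,3); take (4,6); take (6,8); take (11,12).
Selected: (0,2) (4,6) (6,8) (11,12)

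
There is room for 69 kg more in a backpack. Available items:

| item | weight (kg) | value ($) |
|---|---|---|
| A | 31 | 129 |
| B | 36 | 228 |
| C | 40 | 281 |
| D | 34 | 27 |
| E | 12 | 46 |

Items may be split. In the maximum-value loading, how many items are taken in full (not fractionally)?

Ratios (sorted): C 7.03, B 6.33, A 4.16, E 3.83, D 0.79
take C (40 @ 281); take 29/36 of B → 183.67. Capacity used 69/69.
1 item(s) taken whole; one partial (take 29/36 of B).

1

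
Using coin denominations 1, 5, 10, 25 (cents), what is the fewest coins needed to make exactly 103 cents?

Use the largest denomination that fits, subtract, and repeat.
103 = 4×25 + 3×1
Total coins = 4 + 3 = 7

7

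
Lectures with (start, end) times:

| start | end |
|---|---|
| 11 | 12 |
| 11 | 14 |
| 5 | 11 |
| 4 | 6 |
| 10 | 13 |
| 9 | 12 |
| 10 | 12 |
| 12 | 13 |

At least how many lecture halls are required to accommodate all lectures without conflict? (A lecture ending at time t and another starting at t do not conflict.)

5

Events (time:±→running): 4:+→1 5:+→2 6:-→1 9:+→2 10:+→3 10:+→4 11:-→3 11:+→4 11:+→5 … peak 5.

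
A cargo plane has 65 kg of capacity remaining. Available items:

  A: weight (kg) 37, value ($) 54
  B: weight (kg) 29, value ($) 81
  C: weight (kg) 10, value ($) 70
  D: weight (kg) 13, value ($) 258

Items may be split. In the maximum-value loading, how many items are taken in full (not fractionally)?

Greedy by value/weight ratio, highest first.
Ratios (sorted): D 19.85, C 7.00, B 2.79, A 1.46
take D (13 @ 258); take C (10 @ 70); take B (29 @ 81); take 13/37 of A → 18.97. Capacity used 65/65.
3 item(s) taken whole; one partial (take 13/37 of A).

3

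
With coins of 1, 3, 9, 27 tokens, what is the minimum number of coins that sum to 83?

83 − 3×27→2 − 2×1→0
Total coins = 3 + 2 = 5

5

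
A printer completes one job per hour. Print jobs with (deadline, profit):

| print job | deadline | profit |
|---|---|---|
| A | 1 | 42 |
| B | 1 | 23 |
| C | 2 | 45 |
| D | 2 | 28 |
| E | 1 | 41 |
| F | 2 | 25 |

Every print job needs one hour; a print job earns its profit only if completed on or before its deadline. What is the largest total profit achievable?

87

Take jobs in profit order; each goes to the latest open slot no later than its deadline.
Profit order: C=45 A=42 E=41 D=28 F=25 B=23
Assign: C→slot 2, A→slot 1, E skipped, D skipped, F skipped, B skipped.
Slots: [1:A] [2:C]
Profit = 42 + 45 = 87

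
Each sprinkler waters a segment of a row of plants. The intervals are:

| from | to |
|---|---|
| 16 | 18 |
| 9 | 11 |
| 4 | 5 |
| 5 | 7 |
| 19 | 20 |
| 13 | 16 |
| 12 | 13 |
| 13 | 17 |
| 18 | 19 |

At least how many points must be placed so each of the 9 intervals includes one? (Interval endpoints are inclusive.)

5

Sorted: [4,5] [5,7] [9,11] [12,13] [13,16] [13,17] [16,18] [18,19] [19,20]
{[4,5],[5,7]} hit by 5; {[9,11]} hit by 11; {[12,13],[13,16],[13,17]} hit by 13; {[16,18],[18,19]} hit by 18; {[19,20]} hit by 20.
Points: 5, 11, 13, 18, 20 (5 total).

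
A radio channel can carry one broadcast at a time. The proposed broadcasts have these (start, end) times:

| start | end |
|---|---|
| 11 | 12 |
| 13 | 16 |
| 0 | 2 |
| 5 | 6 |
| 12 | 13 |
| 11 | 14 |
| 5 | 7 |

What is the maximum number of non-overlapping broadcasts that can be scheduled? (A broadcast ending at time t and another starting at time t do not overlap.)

5

Sorted by end: (0,2)  (5,6)  (5,7)  (11,12)  (12,13)  (11,14)  (13,16)
take (0,2); take (5,6); skip (5,7); take (11,12); take (12,13); take (13,16).
Selected 5 broadcasts.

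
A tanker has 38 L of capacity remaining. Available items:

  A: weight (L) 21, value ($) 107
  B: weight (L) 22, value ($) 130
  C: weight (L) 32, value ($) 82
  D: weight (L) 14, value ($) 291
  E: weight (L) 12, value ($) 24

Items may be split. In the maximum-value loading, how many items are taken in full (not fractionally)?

2

Sort by value per unit weight and fill in that order.
Ratios (sorted): D 20.79, B 5.91, A 5.10, C 2.56, E 2.00
take D (14 @ 291); take B (22 @ 130); take 2/21 of A → 10.19. Capacity used 38/38.
2 item(s) taken whole; one partial (take 2/21 of A).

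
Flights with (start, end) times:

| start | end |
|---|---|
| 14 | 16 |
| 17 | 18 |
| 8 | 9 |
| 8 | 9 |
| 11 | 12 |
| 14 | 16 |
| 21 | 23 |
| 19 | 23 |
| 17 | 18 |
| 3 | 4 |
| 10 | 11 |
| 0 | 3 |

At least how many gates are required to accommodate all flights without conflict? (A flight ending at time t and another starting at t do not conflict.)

Events (time:±→running): 0:+→1 3:-→0 3:+→1 4:-→0 8:+→1 8:+→2 … peak 2.

2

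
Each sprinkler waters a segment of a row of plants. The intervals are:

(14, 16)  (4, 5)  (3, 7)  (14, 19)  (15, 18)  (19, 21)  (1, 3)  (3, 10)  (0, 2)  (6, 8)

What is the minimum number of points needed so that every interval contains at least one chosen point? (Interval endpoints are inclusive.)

5

Sort by right endpoint; whenever an interval is uncovered, place a point at its right end.
By right end: [0,2]  [1,3]  [4,5]  [3,7]  [6,8]  [3,10]  [14,16]  [15,18]  [14,19]  [19,21]
[0,2] uncovered → point at 2; [4,5] uncovered → point at 5; [6,8] uncovered → point at 8; [14,16] uncovered → point at 16; [19,21] uncovered → point at 21.
Points: 2, 5, 8, 16, 21 (5 total).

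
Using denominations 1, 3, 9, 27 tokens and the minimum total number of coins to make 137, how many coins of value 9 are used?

0

137 − 5×27→2 − 2×1→0
Count of 9: 0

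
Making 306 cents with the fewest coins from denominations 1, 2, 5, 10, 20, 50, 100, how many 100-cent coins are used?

Use the largest denomination that fits, subtract, and repeat.
306 = 3×100 + 1×5 + 1×1
Count of 100: 3

3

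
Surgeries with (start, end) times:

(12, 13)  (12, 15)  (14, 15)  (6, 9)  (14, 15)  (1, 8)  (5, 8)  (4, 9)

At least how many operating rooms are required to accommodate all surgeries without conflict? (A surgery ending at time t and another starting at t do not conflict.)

4

Count concurrent intervals with a sweep; the peak is the room count.
Events (time:±→running): 1:+→1 4:+→2 5:+→3 6:+→4 … peak 4.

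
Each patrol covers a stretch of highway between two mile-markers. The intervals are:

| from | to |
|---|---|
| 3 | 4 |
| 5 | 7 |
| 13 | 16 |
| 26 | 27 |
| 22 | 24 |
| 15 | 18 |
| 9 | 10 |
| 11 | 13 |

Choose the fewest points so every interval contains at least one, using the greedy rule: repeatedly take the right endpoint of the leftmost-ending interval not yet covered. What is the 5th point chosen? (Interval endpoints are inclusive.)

Sorted: [3,4] [5,7] [9,10] [11,13] [13,16] [15,18] [22,24] [26,27]
{[3,4]} hit by 4; {[5,7]} hit by 7; {[9,10]} hit by 10; {[11,13],[13,16]} hit by 13; {[15,18]} hit by 18; {[22,24]} hit by 24; {[26,27]} hit by 27.
Points: 4, 7, 10, 13, 18, 24, 27 (7 total).

18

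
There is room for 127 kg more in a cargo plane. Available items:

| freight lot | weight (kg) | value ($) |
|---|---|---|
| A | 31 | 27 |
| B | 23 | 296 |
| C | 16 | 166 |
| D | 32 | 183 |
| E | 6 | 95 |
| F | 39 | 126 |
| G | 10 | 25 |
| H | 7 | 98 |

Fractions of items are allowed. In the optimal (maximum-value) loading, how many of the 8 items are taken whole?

6

Order: E (95/6=15.83) > H (98/7=14.00) > B (296/23=12.87) > C (166/16=10.38) > D (183/32=5.72) > F (126/39=3.23) > G (25/10=2.50) > A (27/31=0.87)
Fill: take E (6 @ 95) → take H (7 @ 98) → take B (23 @ 296) → take C (16 @ 166) → take D (32 @ 183) → take F (39 @ 126) → take 4/10 of G → 10.00; 127/127 used.
6 item(s) taken whole; one partial (take 4/10 of G).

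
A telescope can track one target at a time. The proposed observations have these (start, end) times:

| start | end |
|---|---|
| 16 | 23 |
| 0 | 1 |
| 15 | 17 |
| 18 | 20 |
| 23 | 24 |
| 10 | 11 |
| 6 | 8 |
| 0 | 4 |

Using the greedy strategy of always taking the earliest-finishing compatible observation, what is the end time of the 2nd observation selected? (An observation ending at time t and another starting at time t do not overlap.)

Sort by end time and greedily take each interval whose start is ≥ the last chosen end.
By end time: (0,1), (0,4), (6,8), (10,11), (15,17), (18,20), (16,23), (23,24).
Pick (0,1); next start ≥ 1 → (6,8); next start ≥ 8 → (10,11); next start ≥ 11 → (15,17); next start ≥ 17 → (18,20); next start ≥ 20 → (23,24).
Selected: (0,1) (6,8) (10,11) (15,17) (18,20) (23,24)

8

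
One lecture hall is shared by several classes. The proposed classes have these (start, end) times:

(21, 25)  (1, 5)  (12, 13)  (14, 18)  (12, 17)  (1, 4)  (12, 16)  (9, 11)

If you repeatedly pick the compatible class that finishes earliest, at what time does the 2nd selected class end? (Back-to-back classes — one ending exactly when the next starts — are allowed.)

Greedy by earliest finish: after sorting by end time, pick each interval compatible with the last pick.
By end time: (1,4), (1,5), (9,11), (12,13), (12,16), (12,17), (14,18), (21,25).
Pick (1,4); next start ≥ 4 → (9,11); next start ≥ 11 → (12,13); next start ≥ 13 → (14,18); next start ≥ 18 → (21,25).
Selected: (1,4) (9,11) (12,13) (14,18) (21,25)

11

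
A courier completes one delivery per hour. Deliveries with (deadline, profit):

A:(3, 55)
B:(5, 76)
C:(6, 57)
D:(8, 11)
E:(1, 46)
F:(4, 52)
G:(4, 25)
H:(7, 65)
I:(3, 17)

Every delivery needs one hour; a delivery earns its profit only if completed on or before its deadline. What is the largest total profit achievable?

387

Sort by profit descending; place each in the latest free slot ≤ its deadline.
By profit: B(d5,76), H(d7,65), C(d6,57), A(d3,55), F(d4,52), E(d1,46), G(d4,25), I(d3,17), D(d8,11)
B→slot 5; H→slot 7; C→slot 6; A→slot 3; F→slot 4; E→slot 1; G→slot 2; I skipped; D→slot 8.
Profit = 46 + 25 + 55 + 52 + 76 + 57 + 65 + 11 = 387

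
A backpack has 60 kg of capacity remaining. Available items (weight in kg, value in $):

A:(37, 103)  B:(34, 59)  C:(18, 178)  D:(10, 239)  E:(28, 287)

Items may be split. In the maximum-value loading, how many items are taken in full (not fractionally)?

3

Sort by value per unit weight and fill in that order.
Order: D (239/10=23.90) > E (287/28=10.25) > C (178/18=9.89) > A (103/37=2.78) > B (59/34=1.74)
Fill: take D (10 @ 239) → take E (28 @ 287) → take C (18 @ 178) → take 4/37 of A → 11.14; 60/60 used.
3 item(s) taken whole; one partial (take 4/37 of A).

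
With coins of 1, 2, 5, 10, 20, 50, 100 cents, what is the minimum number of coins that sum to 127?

4

Greedy: take as many of the largest coin as possible, then repeat with the remainder.
127 − 1×100→27 − 1×20→7 − 1×5→2 − 1×2→0
Total coins = 1 + 1 + 1 + 1 = 4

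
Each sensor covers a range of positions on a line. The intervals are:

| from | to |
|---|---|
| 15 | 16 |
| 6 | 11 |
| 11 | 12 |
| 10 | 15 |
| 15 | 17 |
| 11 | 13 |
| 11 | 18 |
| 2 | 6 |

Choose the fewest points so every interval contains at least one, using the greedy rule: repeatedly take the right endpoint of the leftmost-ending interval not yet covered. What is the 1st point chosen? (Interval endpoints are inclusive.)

Process intervals by earliest right end; each time one isn't hit yet, stab at its right endpoint.
Sorted: [2,6] [6,11] [11,12] [11,13] [10,15] [15,16] [15,17] [11,18]
{[2,6],[6,11]} hit by 6; {[11,12],[11,13],[10,15]} hit by 12; {[15,16],[15,17],[11,18]} hit by 16.
Points: 6, 12, 16 (3 total).

6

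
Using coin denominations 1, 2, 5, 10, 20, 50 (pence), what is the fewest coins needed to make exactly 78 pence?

Greedy: take as many of the largest coin as possible, then repeat with the remainder.
78 − 1×50→28 − 1×20→8 − 1×5→3 − 1×2→1 − 1×1→0
Total coins = 1 + 1 + 1 + 1 + 1 = 5

5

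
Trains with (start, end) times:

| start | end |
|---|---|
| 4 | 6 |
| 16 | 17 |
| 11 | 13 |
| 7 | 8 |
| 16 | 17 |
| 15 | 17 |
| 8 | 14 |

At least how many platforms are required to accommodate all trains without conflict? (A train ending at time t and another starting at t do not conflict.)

The answer is the maximum number of intervals overlapping at any instant.
starts: [4, 7, 8, 11, 15, 16, 16]
ends:   [6, 8, 13, 14, 17, 17, 17]
s4→1 e6→0 s7→1 e8→0 s8→1 s11→2 e13→1 e14→0 s15→1 s16→2 s16→3  — peak 3.

3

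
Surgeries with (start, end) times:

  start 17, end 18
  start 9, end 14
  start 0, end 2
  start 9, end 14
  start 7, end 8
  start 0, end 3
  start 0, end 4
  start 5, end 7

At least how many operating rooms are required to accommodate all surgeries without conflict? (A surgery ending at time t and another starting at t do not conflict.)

3

The answer is the maximum number of intervals overlapping at any instant.
Events (time:±→running): 0:+→1 0:+→2 0:+→3 … peak 3.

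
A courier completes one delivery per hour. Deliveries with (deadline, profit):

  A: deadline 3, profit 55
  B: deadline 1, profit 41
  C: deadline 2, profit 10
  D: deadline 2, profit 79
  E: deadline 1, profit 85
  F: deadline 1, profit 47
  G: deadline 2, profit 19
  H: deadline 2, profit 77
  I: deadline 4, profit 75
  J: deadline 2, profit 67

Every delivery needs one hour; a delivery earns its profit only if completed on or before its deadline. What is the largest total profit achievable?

294

Take jobs in profit order; each goes to the latest open slot no later than its deadline.
By profit: E(d1,85), D(d2,79), H(d2,77), I(d4,75), J(d2,67), A(d3,55), F(d1,47), B(d1,41), G(d2,19), C(d2,10)
E→slot 1; D→slot 2; H skipped; I→slot 4; J skipped; A→slot 3; F skipped; B skipped; G skipped; C skipped.
Profit = 85 + 79 + 55 + 75 = 294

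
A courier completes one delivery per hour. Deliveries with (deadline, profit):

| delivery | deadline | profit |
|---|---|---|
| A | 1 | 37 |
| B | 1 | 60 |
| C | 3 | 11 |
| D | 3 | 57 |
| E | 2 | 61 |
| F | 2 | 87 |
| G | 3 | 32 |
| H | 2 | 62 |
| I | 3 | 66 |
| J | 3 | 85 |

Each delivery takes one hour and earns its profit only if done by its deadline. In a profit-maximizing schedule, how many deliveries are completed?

Take jobs in profit order; each goes to the latest open slot no later than its deadline.
Profit order: F=87 J=85 I=66 H=62 E=61 B=60 D=57 A=37 G=32 C=11
Assign: F→slot 2, J→slot 3, I→slot 1, H skipped, E skipped, B skipped, D skipped, A skipped, G skipped, C skipped.
Slots: [1:I] [2:F] [3:J]
3 of 10 scheduled.

3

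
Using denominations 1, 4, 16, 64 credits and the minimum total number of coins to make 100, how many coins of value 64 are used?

Use the largest denomination that fits, subtract, and repeat.
100 = 1×64 + 2×16 + 1×4
Count of 64: 1

1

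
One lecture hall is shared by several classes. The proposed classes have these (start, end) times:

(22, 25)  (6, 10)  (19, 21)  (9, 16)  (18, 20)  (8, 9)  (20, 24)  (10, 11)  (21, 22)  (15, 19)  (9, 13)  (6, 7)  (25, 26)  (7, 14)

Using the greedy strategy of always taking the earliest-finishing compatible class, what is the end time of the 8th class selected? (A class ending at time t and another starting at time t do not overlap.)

Sort by end time and greedily take each interval whose start is ≥ the last chosen end.
Sorted by end: (6,7)  (8,9)  (6,10)  (10,11)  (9,13)  (7,14)  (9,16)  (15,19)  (18,20)  (19,21)  (21,22)  (20,24)  (22,25)  (25,26)
take (6,7); take (8,9); take (10,11); take (15,19); skip (18,20); take (19,21); take (21,22); skip (20,24); take (22,25); take (25,26).
Selected: (6,7) (8,9) (10,11) (15,19) (19,21) (21,22) (22,25) (25,26)

26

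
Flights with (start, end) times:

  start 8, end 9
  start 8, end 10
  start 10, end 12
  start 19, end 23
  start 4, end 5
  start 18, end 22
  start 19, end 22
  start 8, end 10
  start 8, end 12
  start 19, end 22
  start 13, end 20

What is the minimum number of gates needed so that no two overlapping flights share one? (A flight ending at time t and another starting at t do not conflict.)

Events (time:±→running): 4:+→1 5:-→0 8:+→1 8:+→2 8:+→3 8:+→4 9:-→3 10:-→2 10:-→1 10:+→2 12:-→1 12:-→0 13:+→1 18:+→2 19:+→3 19:+→4 19:+→5 … peak 5.

5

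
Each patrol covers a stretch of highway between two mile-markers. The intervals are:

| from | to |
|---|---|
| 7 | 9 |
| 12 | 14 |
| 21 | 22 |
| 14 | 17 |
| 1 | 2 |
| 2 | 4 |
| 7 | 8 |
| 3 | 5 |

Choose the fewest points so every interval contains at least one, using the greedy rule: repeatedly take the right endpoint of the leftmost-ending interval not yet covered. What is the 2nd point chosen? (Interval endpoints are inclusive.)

5

Process intervals by earliest right end; each time one isn't hit yet, stab at its right endpoint.
Sorted: [1,2] [2,4] [3,5] [7,8] [7,9] [12,14] [14,17] [21,22]
{[1,2],[2,4]} hit by 2; {[3,5]} hit by 5; {[7,8],[7,9]} hit by 8; {[12,14],[14,17]} hit by 14; {[21,22]} hit by 22.
Points: 2, 5, 8, 14, 22 (5 total).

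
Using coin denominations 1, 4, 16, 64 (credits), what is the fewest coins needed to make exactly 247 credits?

10

247 − 3×64→55 − 3×16→7 − 1×4→3 − 3×1→0
Total coins = 3 + 3 + 1 + 3 = 10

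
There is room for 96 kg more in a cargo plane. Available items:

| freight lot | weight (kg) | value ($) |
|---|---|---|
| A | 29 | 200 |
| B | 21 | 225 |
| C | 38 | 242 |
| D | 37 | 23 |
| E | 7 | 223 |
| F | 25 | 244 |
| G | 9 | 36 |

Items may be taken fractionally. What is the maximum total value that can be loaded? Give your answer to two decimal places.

Greedy by value/weight ratio, highest first.
Ratios (sorted): E 31.86, B 10.71, F 9.76, A 6.90, C 6.37, G 4.00, D 0.62
take E (7 @ 223); take B (21 @ 225); take F (25 @ 244); take A (29 @ 200); take 14/38 of C → 89.16. Capacity used 96/96.
Total value = 981.16

981.16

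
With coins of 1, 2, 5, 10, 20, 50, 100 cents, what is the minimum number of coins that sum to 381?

381 − 3×100→81 − 1×50→31 − 1×20→11 − 1×10→1 − 1×1→0
Total coins = 3 + 1 + 1 + 1 + 1 = 7

7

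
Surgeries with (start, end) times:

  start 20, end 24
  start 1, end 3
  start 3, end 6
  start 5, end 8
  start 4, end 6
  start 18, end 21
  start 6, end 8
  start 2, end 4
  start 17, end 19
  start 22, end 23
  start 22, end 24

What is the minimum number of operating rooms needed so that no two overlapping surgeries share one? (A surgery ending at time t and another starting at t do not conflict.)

Count concurrent intervals with a sweep; the peak is the room count.
Events (time:±→running): 1:+→1 2:+→2 3:-→1 3:+→2 4:-→1 4:+→2 5:+→3 … peak 3.

3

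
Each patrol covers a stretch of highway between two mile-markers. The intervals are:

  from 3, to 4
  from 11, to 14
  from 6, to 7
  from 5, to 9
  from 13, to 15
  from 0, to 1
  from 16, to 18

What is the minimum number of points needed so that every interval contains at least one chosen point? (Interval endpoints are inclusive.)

Sort by right endpoint; whenever an interval is uncovered, place a point at its right end.
Sorted: [0,1] [3,4] [6,7] [5,9] [11,14] [13,15] [16,18]
{[0,1]} hit by 1; {[3,4]} hit by 4; {[6,7],[5,9]} hit by 7; {[11,14],[13,15]} hit by 14; {[16,18]} hit by 18.
Points: 1, 4, 7, 14, 18 (5 total).

5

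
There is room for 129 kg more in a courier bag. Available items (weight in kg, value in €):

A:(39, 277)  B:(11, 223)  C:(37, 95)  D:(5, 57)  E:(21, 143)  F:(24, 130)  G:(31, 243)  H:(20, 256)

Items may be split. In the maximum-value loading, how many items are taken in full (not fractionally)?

Sort by value per unit weight and fill in that order.
Order: B (223/11=20.27) > H (256/20=12.80) > D (57/5=11.40) > G (243/31=7.84) > A (277/39=7.10) > E (143/21=6.81) > F (130/24=5.42) > C (95/37=2.57)
Fill: take B (11 @ 223) → take H (20 @ 256) → take D (5 @ 57) → take G (31 @ 243) → take A (39 @ 277) → take E (21 @ 143) → take 2/24 of F → 10.83; 129/129 used.
6 item(s) taken whole; one partial (take 2/24 of F).

6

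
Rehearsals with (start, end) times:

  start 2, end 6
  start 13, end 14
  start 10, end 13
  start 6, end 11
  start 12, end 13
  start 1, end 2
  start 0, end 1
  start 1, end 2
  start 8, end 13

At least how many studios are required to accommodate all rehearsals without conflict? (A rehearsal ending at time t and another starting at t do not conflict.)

3

Events (time:±→running): 0:+→1 1:-→0 1:+→1 1:+→2 2:-→1 2:-→0 2:+→1 6:-→0 6:+→1 8:+→2 10:+→3 … peak 3.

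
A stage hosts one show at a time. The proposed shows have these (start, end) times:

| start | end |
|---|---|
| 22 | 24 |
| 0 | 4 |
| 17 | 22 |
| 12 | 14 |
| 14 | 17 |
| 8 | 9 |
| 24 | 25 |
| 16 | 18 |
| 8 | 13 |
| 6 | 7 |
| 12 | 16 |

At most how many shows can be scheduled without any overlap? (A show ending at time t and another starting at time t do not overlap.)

8

Greedy by earliest finish: after sorting by end time, pick each interval compatible with the last pick.
Sorted by end: (0,4)  (6,7)  (8,9)  (8,13)  (12,14)  (12,16)  (14,17)  (16,18)  (17,22)  (22,24)  (24,25)
take (0,4); take (6,7); take (8,9); take (12,14); take (14,17); take (17,22); take (22,24); take (24,25).
Selected 8 shows.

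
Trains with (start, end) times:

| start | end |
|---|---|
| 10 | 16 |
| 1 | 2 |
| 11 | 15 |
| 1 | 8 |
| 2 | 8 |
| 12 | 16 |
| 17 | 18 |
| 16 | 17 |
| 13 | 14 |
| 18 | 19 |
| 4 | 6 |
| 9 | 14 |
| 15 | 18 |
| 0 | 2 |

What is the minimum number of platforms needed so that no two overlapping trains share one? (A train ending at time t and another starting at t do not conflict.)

Count concurrent intervals with a sweep; the peak is the room count.
Events (time:±→running): 0:+→1 1:+→2 1:+→3 2:-→2 2:-→1 2:+→2 4:+→3 6:-→2 8:-→1 8:-→0 9:+→1 10:+→2 11:+→3 12:+→4 13:+→5 … peak 5.

5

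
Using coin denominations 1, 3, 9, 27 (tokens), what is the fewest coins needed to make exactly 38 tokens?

4

Greedy: take as many of the largest coin as possible, then repeat with the remainder.
38 − 1×27→11 − 1×9→2 − 2×1→0
Total coins = 1 + 1 + 2 = 4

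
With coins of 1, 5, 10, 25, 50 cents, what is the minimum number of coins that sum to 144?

9

144 = 2×50 + 1×25 + 1×10 + 1×5 + 4×1
Total coins = 2 + 1 + 1 + 1 + 4 = 9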